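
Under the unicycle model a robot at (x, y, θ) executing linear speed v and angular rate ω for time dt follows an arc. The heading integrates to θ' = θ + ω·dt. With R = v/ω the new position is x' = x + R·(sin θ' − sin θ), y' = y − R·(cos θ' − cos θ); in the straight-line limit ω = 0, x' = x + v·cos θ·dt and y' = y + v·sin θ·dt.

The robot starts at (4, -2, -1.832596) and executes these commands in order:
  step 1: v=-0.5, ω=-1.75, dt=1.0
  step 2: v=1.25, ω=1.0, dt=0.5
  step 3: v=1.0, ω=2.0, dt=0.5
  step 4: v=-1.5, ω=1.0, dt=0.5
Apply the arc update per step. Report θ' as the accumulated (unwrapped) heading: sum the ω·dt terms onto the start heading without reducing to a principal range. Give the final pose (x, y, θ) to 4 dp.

step 1: θ'=-3.5826 (R=0.2857) → pose (4.3979, -1.8156, -3.5826)
step 2: θ'=-3.0826 (R=1.2500) → pose (3.7907, -1.6981, -3.0826)
step 3: θ'=-2.0826 (R=0.5000) → pose (3.3842, -1.9524, -2.0826)
step 4: θ'=-1.5826 (R=-1.5000) → pose (3.5763, -1.2355, -1.5826)

(3.5763, -1.2355, -1.5826)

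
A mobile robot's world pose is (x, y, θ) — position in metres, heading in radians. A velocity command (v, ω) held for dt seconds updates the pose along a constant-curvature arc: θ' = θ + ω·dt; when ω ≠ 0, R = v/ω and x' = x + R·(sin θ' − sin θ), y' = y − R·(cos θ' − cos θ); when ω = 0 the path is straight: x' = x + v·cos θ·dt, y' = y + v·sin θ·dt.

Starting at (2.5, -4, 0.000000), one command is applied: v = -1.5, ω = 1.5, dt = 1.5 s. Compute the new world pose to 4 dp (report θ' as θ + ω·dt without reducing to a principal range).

θ' = 0.0000 + 1.5·1.5 = 2.2500
R = v/ω = -1.5/1.5 = -1.0000
x' = 2.5 + -1.0000·(sin 2.2500 − sin 0.0000) = 1.7219
y' = -4 − -1.0000·(cos 2.2500 − cos 0.0000) = -5.6282

(1.7219, -5.6282, 2.2500)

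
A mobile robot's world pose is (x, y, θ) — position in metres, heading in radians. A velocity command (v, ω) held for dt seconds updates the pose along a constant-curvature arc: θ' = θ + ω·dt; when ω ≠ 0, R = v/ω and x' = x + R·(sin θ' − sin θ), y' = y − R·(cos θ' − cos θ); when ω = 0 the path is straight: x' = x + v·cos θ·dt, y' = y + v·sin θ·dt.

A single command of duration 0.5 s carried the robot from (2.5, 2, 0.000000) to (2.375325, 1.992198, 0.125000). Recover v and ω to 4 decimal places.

v = -0.2500, ω = 0.2500

Δθ = 0.125000 − 0.000000 = 0.125000
ω = Δθ/dt = 0.125000/0.5 = 0.2500
R = Δx/(sin θ' − sin θ) = -1.0000
v = R·ω = -1.0000·0.2500 = -0.2500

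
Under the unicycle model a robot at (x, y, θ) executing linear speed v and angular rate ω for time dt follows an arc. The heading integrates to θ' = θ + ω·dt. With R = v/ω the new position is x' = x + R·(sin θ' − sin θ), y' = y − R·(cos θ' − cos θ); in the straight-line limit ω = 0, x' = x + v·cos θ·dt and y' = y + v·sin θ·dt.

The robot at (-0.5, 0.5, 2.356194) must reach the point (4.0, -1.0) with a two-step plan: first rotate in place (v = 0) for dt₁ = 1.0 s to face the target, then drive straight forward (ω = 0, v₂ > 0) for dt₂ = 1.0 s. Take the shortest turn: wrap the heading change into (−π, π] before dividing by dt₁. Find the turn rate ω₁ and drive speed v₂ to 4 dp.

heading to target = atan2(-1−0.5, 4−-0.5) = -0.3218
Δθ = wrap(-0.3218 − 2.3562) = -2.6779; ω₁ = Δθ/dt₁ = -2.6779
distance = √((4−-0.5)² + (-1−0.5)²) = 4.7434; v₂ = distance/dt₂ = 4.7434

ω₁ = -2.6779, v₂ = 4.7434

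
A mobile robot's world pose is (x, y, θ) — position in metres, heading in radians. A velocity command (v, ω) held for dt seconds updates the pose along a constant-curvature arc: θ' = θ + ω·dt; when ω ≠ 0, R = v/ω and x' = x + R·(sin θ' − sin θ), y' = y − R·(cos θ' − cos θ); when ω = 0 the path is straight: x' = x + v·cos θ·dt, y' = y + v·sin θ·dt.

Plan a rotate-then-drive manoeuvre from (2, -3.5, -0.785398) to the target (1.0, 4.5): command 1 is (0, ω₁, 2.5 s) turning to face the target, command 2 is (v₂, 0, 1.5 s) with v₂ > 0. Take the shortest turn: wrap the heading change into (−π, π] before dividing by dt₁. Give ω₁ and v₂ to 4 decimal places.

heading to target = atan2(4.5−-3.5, 1−2) = 1.6952
Δθ = wrap(1.6952 − -0.7854) = 2.4805; ω₁ = Δθ/dt₁ = 0.9922
distance = √((1−2)² + (4.5−-3.5)²) = 8.0623; v₂ = distance/dt₂ = 5.3748

ω₁ = 0.9922, v₂ = 5.3748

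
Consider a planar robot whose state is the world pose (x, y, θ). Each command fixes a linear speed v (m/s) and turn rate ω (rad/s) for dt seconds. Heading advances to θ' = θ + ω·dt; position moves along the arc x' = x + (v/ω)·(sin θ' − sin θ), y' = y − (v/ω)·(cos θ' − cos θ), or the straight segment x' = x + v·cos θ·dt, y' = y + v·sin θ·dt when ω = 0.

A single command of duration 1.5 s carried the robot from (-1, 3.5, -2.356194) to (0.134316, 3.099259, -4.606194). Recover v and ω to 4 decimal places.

Δθ = -4.606194 − -2.356194 = -2.250000
ω = Δθ/dt = -2.250000/1.5 = -1.5000
R = Δx/(sin θ' − sin θ) = 0.6667
v = R·ω = 0.6667·-1.5000 = -1.0000

v = -1.0000, ω = -1.5000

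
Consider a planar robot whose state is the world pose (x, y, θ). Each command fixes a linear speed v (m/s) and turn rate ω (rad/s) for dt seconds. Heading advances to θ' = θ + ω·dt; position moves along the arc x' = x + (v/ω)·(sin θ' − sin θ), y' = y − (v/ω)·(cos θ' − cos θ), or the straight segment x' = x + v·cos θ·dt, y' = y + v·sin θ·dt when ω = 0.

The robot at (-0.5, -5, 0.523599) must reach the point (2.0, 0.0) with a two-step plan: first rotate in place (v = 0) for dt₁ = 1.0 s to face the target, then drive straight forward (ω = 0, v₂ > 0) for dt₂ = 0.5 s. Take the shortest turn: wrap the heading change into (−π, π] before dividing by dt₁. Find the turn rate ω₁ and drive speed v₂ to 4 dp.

heading to target = atan2(0−-5, 2−-0.5) = 1.1071
Δθ = wrap(1.1071 − 0.5236) = 0.5835; ω₁ = Δθ/dt₁ = 0.5835
distance = √((2−-0.5)² + (0−-5)²) = 5.5902; v₂ = distance/dt₂ = 11.1803

ω₁ = 0.5835, v₂ = 11.1803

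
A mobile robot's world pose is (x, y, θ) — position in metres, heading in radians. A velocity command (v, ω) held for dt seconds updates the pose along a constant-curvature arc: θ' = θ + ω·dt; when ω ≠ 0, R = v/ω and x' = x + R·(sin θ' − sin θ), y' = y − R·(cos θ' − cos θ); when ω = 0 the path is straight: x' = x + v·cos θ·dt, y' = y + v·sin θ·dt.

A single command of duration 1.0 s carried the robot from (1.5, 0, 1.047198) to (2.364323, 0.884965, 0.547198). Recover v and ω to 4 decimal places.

Δθ = 0.547198 − 1.047198 = -0.500000
ω = Δθ/dt = -0.500000/1.0 = -0.5000
R = −Δy/(cos θ' − cos θ) = -2.5000
v = R·ω = -2.5000·-0.5000 = 1.2500

v = 1.2500, ω = -0.5000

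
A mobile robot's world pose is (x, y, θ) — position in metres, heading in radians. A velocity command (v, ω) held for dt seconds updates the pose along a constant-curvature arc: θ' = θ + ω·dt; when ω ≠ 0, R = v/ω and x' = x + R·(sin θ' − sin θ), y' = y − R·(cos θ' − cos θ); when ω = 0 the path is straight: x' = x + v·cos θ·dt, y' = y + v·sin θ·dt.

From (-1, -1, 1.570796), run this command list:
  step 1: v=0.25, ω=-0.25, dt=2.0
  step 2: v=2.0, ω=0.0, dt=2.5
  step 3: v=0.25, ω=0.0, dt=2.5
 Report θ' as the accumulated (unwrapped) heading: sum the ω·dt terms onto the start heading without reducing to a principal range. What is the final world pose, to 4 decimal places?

(1.8192, 4.4158, 1.0708)

step 1: θ'=1.0708 (R=-1.0000) → pose (-0.8776, -0.5206, 1.0708)
step 2: θ'=1.0708 (straight) → pose (1.5195, 3.8673, 1.0708)
step 3: θ'=1.0708 (straight) → pose (1.8192, 4.4158, 1.0708)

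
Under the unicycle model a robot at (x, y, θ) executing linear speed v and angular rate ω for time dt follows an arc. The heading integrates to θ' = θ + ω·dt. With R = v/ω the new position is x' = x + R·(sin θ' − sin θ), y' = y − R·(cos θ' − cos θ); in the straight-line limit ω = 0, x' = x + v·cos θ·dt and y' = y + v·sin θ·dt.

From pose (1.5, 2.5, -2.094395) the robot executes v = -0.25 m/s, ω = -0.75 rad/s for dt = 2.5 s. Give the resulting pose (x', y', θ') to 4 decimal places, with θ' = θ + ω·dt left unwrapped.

θ' = -2.0944 + -0.75·2.5 = -3.9694
R = v/ω = -0.25/-0.75 = 0.3333
x' = 1.5 + 0.3333·(sin -3.9694 − sin -2.0944) = 2.0342
y' = 2.5 − 0.3333·(cos -3.9694 − cos -2.0944) = 2.5588

(2.0342, 2.5588, -3.9694)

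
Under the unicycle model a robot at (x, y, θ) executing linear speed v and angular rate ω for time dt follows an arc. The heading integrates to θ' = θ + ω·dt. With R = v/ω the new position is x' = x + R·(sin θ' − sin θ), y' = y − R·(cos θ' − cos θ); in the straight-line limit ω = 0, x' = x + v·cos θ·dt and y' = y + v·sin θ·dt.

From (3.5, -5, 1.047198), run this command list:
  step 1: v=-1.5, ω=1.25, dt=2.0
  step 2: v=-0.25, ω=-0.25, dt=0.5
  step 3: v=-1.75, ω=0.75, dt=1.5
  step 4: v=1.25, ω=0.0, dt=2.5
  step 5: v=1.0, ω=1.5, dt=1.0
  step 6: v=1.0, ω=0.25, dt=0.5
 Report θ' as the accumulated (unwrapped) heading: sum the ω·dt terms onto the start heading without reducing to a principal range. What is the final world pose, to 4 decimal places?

(7.2658, -8.7288, 6.1722)

step 1: θ'=3.5472 (R=-1.2000) → pose (5.0127, -6.7026, 3.5472)
step 2: θ'=3.4222 (R=1.0000) → pose (5.1304, -6.6606, 3.4222)
step 3: θ'=4.5472 (R=-2.3333) → pose (6.7857, -4.8022, 4.5472)
step 4: θ'=4.5472 (straight) → pose (6.2719, -7.8847, 4.5472)
step 5: θ'=6.0472 (R=0.6667) → pose (6.7736, -8.6425, 6.0472)
step 6: θ'=6.1722 (R=4.0000) → pose (7.2658, -8.7288, 6.1722)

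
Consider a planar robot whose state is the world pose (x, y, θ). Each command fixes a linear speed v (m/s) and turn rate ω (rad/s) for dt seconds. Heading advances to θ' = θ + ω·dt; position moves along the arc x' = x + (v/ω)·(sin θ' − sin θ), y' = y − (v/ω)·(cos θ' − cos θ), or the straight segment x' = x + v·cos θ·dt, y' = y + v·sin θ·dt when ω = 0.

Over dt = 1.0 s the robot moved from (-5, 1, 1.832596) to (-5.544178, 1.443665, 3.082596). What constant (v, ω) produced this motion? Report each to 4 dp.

v = 0.7500, ω = 1.2500

Δθ = 3.082596 − 1.832596 = 1.250000
ω = Δθ/dt = 1.250000/1.0 = 1.2500
R = Δx/(sin θ' − sin θ) = 0.6000
v = R·ω = 0.6000·1.2500 = 0.7500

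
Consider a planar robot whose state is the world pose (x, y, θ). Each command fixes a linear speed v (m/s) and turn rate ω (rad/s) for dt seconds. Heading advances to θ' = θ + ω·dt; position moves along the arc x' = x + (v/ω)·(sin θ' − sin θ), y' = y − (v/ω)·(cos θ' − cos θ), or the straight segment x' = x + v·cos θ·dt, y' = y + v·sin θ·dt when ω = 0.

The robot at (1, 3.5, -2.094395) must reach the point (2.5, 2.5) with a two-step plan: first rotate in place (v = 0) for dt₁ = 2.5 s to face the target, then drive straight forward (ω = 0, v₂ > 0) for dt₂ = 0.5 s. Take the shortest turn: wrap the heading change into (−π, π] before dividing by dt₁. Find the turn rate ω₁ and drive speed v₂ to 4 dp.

ω₁ = 0.6026, v₂ = 3.6056

heading to target = atan2(2.5−3.5, 2.5−1) = -0.5880
Δθ = wrap(-0.5880 − -2.0944) = 1.5064; ω₁ = Δθ/dt₁ = 0.6026
distance = √((2.5−1)² + (2.5−3.5)²) = 1.8028; v₂ = distance/dt₂ = 3.6056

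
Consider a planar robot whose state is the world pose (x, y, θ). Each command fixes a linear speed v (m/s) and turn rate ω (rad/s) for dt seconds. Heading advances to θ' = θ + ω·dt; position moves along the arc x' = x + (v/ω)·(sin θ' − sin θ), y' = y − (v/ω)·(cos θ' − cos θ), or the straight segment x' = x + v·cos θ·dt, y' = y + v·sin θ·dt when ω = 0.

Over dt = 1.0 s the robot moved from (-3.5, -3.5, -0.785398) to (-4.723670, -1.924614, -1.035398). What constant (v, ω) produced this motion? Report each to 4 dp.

Δθ = -1.035398 − -0.785398 = -0.250000
ω = Δθ/dt = -0.250000/1.0 = -0.2500
R = −Δy/(cos θ' − cos θ) = 8.0000
v = R·ω = 8.0000·-0.2500 = -2.0000

v = -2.0000, ω = -0.2500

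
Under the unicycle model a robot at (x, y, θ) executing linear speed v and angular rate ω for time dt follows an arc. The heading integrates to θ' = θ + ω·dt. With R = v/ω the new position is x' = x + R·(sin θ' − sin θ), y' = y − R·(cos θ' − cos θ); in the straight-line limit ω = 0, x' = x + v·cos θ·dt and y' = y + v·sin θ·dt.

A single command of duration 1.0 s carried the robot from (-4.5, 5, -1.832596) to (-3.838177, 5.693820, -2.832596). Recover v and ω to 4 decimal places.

v = -1.0000, ω = -1.0000

Δθ = -2.832596 − -1.832596 = -1.000000
ω = Δθ/dt = -1.000000/1.0 = -1.0000
R = −Δy/(cos θ' − cos θ) = 1.0000
v = R·ω = 1.0000·-1.0000 = -1.0000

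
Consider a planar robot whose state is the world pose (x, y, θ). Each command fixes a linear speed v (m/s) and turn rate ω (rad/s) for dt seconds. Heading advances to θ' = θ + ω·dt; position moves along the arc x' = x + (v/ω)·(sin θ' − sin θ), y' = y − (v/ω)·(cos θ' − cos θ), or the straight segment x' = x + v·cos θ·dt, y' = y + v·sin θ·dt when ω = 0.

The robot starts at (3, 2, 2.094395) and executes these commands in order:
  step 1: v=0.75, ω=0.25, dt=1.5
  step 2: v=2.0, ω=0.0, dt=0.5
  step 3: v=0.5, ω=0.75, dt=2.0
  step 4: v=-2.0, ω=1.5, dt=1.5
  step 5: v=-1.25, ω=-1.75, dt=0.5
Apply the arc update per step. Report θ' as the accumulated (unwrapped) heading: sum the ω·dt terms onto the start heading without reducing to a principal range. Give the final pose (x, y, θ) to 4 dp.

(-0.8462, 5.9229, 5.3444)

step 1: θ'=2.4694 (R=3.0000) → pose (2.2700, 2.8474, 2.4694)
step 2: θ'=2.4694 (straight) → pose (1.4876, 3.4701, 2.4694)
step 3: θ'=3.9694 (R=0.6667) → pose (0.5815, 3.3994, 3.9694)
step 4: θ'=6.2194 (R=-1.3333) → pose (-0.3154, 5.6320, 6.2194)
step 5: θ'=5.3444 (R=0.7143) → pose (-0.8462, 5.9229, 5.3444)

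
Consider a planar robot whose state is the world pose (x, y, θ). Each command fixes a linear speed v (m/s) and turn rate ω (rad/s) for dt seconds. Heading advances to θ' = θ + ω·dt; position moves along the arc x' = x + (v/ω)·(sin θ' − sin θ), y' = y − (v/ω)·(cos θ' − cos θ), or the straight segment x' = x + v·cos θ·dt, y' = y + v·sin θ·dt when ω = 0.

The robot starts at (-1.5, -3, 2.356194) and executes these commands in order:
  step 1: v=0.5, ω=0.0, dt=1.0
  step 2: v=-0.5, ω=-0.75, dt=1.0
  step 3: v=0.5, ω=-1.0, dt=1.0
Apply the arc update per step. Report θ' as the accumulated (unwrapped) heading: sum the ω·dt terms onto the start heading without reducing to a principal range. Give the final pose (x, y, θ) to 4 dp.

step 1: θ'=2.3562 (straight) → pose (-1.8536, -2.6464, 2.3562)
step 2: θ'=1.6062 (R=0.6667) → pose (-1.6587, -3.0943, 1.6062)
step 3: θ'=0.6062 (R=-0.5000) → pose (-1.4439, -2.6657, 0.6062)

(-1.4439, -2.6657, 0.6062)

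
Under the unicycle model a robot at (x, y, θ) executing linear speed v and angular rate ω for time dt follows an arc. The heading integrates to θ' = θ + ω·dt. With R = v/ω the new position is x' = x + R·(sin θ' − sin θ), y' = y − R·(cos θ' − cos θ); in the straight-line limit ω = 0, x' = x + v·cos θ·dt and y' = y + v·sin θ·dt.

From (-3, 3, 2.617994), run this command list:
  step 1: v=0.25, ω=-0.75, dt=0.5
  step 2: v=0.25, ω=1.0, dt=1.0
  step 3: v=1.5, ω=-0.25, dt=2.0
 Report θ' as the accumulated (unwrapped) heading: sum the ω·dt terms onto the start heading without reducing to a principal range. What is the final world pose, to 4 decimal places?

(-6.2512, 3.6137, 2.7430)

step 1: θ'=2.2430 (R=-0.3333) → pose (-3.0942, 3.0811, 2.2430)
step 2: θ'=3.2430 (R=0.2500) → pose (-3.3151, 3.1741, 3.2430)
step 3: θ'=2.7430 (R=-6.0000) → pose (-6.2512, 3.6137, 2.7430)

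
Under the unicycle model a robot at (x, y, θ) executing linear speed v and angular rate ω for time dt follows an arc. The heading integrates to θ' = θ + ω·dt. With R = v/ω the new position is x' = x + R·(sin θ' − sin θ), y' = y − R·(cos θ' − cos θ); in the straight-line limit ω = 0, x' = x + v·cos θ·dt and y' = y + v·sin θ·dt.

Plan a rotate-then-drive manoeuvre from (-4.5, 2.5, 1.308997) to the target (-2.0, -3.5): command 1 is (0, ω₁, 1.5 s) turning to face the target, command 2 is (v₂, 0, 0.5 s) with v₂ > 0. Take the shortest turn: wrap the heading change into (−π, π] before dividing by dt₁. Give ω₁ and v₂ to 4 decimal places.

ω₁ = -1.6567, v₂ = 13.0000

heading to target = atan2(-3.5−2.5, -2−-4.5) = -1.1760
Δθ = wrap(-1.1760 − 1.3090) = -2.4850; ω₁ = Δθ/dt₁ = -1.6567
distance = √((-2−-4.5)² + (-3.5−2.5)²) = 6.5000; v₂ = distance/dt₂ = 13.0000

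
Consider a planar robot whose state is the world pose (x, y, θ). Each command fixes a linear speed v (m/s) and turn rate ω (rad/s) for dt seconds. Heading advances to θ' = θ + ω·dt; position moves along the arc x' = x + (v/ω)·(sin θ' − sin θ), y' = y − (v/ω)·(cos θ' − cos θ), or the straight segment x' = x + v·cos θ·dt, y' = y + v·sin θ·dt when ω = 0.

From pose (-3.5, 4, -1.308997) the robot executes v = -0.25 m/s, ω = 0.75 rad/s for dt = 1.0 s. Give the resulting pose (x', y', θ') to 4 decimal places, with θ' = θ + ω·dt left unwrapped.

(-3.6452, 4.1963, -0.5590)

θ' = -1.3090 + 0.75·1.0 = -0.5590
R = v/ω = -0.25/0.75 = -0.3333
x' = -3.5 + -0.3333·(sin -0.5590 − sin -1.3090) = -3.6452
y' = 4 − -0.3333·(cos -0.5590 − cos -1.3090) = 4.1963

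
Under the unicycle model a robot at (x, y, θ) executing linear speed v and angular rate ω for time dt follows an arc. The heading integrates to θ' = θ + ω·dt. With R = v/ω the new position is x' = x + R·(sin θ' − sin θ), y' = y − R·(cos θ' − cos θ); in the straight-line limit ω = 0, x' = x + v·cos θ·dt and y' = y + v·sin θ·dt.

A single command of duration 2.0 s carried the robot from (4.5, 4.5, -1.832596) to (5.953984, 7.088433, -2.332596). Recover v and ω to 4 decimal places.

Δθ = -2.332596 − -1.832596 = -0.500000
ω = Δθ/dt = -0.500000/2.0 = -0.2500
R = −Δy/(cos θ' − cos θ) = 6.0000
v = R·ω = 6.0000·-0.2500 = -1.5000

v = -1.5000, ω = -0.2500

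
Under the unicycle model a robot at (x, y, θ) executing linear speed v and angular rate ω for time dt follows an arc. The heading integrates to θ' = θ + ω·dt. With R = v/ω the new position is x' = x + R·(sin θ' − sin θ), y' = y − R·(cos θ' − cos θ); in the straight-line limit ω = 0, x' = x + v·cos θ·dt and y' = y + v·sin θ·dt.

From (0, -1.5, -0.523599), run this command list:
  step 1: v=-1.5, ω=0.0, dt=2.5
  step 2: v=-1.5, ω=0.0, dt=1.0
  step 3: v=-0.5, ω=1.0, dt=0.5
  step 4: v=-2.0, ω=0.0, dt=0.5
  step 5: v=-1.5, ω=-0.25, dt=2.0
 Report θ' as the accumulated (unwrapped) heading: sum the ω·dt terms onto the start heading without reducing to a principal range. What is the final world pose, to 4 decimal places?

(-8.6430, 2.0176, -0.5236)

step 1: θ'=-0.5236 (straight) → pose (-3.2476, 0.3750, -0.5236)
step 2: θ'=-0.5236 (straight) → pose (-4.5466, 1.1250, -0.5236)
step 3: θ'=-0.0236 (R=-0.5000) → pose (-4.7848, 1.1918, -0.0236)
step 4: θ'=-0.0236 (straight) → pose (-5.7846, 1.2154, -0.0236)
step 5: θ'=-0.5236 (R=6.0000) → pose (-8.6430, 2.0176, -0.5236)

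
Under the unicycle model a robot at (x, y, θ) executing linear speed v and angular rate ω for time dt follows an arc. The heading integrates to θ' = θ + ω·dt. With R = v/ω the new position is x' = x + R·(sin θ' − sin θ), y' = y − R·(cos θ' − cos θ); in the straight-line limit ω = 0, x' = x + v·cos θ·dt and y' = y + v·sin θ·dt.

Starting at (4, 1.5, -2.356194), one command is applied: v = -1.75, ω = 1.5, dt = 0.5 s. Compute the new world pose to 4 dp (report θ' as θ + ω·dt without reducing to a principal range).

(4.3410, 2.2837, -1.6062)

θ' = -2.3562 + 1.5·0.5 = -1.6062
R = v/ω = -1.75/1.5 = -1.1667
x' = 4 + -1.1667·(sin -1.6062 − sin -2.3562) = 4.3410
y' = 1.5 − -1.1667·(cos -1.6062 − cos -2.3562) = 2.2837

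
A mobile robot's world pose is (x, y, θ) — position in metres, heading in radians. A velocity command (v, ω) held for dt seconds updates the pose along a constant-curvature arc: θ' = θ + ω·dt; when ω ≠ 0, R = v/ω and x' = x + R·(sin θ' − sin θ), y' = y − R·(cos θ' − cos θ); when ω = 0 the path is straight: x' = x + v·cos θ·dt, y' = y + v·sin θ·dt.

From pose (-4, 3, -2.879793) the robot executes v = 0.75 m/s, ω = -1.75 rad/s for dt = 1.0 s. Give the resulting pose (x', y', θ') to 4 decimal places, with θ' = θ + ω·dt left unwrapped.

(-4.5380, 3.3786, -4.6298)

θ' = -2.8798 + -1.75·1.0 = -4.6298
R = v/ω = 0.75/-1.75 = -0.4286
x' = -4 + -0.4286·(sin -4.6298 − sin -2.8798) = -4.5380
y' = 3 − -0.4286·(cos -4.6298 − cos -2.8798) = 3.3786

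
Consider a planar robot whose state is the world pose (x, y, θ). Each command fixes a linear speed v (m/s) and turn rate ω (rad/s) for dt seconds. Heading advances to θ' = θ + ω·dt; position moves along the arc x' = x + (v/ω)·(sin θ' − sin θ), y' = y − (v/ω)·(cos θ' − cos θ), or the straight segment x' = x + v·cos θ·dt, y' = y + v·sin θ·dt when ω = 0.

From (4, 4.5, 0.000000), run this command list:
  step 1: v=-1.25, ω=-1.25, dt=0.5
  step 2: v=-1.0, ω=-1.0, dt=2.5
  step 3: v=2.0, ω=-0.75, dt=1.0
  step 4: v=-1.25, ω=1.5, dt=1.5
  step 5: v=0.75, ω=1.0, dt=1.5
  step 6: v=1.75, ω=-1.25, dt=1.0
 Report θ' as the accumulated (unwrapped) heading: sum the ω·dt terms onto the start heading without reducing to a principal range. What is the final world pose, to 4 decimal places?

step 1: θ'=-0.6250 (R=1.0000) → pose (3.4149, 4.6890, -0.6250)
step 2: θ'=-3.1250 (R=1.0000) → pose (3.9834, 6.4999, -3.1250)
step 3: θ'=-3.8750 (R=-2.6667) → pose (2.1541, 7.1851, -3.8750)
step 4: θ'=-1.6250 (R=-0.8333) → pose (3.5440, 7.7590, -1.6250)
step 5: θ'=-0.1250 (R=0.7500) → pose (4.1994, 6.9743, -0.1250)
step 6: θ'=-1.3750 (R=-1.4000) → pose (5.3981, 5.8575, -1.3750)

(5.3981, 5.8575, -1.3750)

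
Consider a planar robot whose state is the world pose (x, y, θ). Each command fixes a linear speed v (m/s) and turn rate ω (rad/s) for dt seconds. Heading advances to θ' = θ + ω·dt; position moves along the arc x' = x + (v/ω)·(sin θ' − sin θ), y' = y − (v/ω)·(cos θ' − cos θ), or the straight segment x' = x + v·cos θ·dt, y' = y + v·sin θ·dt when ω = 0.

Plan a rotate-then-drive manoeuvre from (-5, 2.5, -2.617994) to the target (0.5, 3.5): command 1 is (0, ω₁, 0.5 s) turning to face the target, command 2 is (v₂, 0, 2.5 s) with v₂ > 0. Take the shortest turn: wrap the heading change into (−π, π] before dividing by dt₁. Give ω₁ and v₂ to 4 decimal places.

ω₁ = 5.5957, v₂ = 2.2361

heading to target = atan2(3.5−2.5, 0.5−-5) = 0.1799
Δθ = wrap(0.1799 − -2.6180) = 2.7978; ω₁ = Δθ/dt₁ = 5.5957
distance = √((0.5−-5)² + (3.5−2.5)²) = 5.5902; v₂ = distance/dt₂ = 2.2361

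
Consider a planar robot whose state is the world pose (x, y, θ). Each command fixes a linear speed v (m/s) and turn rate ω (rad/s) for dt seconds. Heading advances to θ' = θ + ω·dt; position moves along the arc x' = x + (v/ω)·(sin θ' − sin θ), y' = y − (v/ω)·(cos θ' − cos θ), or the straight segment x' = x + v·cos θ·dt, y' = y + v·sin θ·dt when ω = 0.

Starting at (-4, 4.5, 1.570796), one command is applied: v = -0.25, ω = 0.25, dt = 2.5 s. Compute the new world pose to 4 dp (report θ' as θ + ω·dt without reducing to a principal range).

θ' = 1.5708 + 0.25·2.5 = 2.1958
R = v/ω = -0.25/0.25 = -1.0000
x' = -4 + -1.0000·(sin 2.1958 − sin 1.5708) = -3.8110
y' = 4.5 − -1.0000·(cos 2.1958 − cos 1.5708) = 3.9149

(-3.8110, 3.9149, 2.1958)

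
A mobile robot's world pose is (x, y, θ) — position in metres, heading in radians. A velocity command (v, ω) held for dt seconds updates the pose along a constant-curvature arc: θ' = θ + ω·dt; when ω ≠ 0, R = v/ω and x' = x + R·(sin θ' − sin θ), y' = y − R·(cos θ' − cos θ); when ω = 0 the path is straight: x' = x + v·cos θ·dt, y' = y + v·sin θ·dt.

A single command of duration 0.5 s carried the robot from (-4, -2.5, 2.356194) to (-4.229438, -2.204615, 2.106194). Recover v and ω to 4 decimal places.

Δθ = 2.106194 − 2.356194 = -0.250000
ω = Δθ/dt = -0.250000/0.5 = -0.5000
R = −Δy/(cos θ' − cos θ) = -1.5000
v = R·ω = -1.5000·-0.5000 = 0.7500

v = 0.7500, ω = -0.5000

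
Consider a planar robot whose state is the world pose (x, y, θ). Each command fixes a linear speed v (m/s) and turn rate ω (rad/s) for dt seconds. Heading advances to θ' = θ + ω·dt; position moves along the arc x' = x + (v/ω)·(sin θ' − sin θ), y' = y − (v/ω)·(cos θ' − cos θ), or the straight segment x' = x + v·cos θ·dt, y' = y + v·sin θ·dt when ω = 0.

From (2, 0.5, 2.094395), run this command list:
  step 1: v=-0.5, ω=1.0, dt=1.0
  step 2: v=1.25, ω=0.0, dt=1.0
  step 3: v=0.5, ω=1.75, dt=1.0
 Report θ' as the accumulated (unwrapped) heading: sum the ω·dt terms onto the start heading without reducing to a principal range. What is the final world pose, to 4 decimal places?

step 1: θ'=3.0944 (R=-0.5000) → pose (2.4094, 0.2506, 3.0944)
step 2: θ'=3.0944 (straight) → pose (1.1608, 0.3095, 3.0944)
step 3: θ'=4.8444 (R=0.2857) → pose (0.8641, -0.0135, 4.8444)

(0.8641, -0.0135, 4.8444)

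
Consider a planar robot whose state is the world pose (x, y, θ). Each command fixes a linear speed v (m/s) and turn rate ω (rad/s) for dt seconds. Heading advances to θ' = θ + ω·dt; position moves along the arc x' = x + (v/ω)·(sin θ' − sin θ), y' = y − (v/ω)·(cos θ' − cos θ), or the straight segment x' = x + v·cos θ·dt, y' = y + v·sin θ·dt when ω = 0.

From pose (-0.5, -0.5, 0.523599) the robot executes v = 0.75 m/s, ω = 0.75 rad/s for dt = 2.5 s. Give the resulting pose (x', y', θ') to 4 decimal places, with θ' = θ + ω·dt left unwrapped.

θ' = 0.5236 + 0.75·2.5 = 2.3986
R = v/ω = 0.75/0.75 = 1.0000
x' = -0.5 + 1.0000·(sin 2.3986 − sin 0.5236) = -0.3235
y' = -0.5 − 1.0000·(cos 2.3986 − cos 0.5236) = 1.1025

(-0.3235, 1.1025, 2.3986)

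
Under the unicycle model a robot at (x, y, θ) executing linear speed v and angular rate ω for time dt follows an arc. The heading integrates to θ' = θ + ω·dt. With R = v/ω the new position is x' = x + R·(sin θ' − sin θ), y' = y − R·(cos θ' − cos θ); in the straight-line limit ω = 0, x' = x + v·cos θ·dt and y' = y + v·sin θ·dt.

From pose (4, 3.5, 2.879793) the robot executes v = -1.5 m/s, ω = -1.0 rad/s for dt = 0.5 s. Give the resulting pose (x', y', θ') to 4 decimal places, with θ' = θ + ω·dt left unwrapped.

θ' = 2.8798 + -1.0·0.5 = 2.3798
R = v/ω = -1.5/-1.0 = 1.5000
x' = 4 + 1.5000·(sin 2.3798 − sin 2.8798) = 4.6471
y' = 3.5 − 1.5000·(cos 2.3798 − cos 2.8798) = 3.1365

(4.6471, 3.1365, 2.3798)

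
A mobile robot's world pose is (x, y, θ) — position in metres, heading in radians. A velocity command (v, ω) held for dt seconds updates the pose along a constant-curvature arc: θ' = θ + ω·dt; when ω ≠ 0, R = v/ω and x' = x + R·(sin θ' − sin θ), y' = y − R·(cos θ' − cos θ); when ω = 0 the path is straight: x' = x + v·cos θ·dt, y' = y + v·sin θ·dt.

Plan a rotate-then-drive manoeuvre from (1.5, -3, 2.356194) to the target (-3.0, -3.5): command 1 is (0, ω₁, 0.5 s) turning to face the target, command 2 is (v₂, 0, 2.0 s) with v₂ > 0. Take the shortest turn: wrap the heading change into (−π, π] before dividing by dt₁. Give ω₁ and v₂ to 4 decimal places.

heading to target = atan2(-3.5−-3, -3−1.5) = -3.0309
Δθ = wrap(-3.0309 − 2.3562) = 0.8961; ω₁ = Δθ/dt₁ = 1.7921
distance = √((-3−1.5)² + (-3.5−-3)²) = 4.5277; v₂ = distance/dt₂ = 2.2638

ω₁ = 1.7921, v₂ = 2.2638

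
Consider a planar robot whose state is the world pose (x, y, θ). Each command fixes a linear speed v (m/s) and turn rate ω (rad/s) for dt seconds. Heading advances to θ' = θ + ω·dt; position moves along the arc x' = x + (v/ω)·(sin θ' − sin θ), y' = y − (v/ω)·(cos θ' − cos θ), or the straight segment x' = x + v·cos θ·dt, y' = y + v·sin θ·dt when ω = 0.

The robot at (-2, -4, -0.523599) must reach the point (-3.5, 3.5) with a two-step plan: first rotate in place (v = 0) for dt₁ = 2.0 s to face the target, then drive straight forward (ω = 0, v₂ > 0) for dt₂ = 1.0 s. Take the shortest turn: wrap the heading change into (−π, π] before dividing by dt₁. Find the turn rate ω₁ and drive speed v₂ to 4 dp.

heading to target = atan2(3.5−-4, -3.5−-2) = 1.7682
Δθ = wrap(1.7682 − -0.5236) = 2.2918; ω₁ = Δθ/dt₁ = 1.1459
distance = √((-3.5−-2)² + (3.5−-4)²) = 7.6485; v₂ = distance/dt₂ = 7.6485

ω₁ = 1.1459, v₂ = 7.6485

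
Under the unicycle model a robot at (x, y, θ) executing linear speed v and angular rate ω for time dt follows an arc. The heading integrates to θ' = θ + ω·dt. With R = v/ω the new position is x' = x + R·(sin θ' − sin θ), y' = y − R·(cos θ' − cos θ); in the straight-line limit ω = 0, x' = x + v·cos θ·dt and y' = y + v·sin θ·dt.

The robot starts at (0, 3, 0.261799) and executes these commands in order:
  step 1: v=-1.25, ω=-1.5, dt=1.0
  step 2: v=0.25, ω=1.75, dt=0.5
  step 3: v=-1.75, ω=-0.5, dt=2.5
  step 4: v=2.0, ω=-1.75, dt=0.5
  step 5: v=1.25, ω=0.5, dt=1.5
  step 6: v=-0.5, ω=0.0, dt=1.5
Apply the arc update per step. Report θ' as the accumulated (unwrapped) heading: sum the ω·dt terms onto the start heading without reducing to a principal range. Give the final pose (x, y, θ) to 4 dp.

(-4.4400, 5.1780, -1.7382)

step 1: θ'=-1.2382 (R=0.8333) → pose (-1.0033, 3.5329, -1.2382)
step 2: θ'=-0.3632 (R=0.1429) → pose (-0.9191, 3.4460, -0.3632)
step 3: θ'=-1.6132 (R=3.5000) → pose (-3.1725, 6.8660, -1.6132)
step 4: θ'=-2.4882 (R=-1.1429) → pose (-3.6196, 6.0070, -2.4882)
step 5: θ'=-1.7382 (R=2.5000) → pose (-4.5649, 4.4385, -1.7382)
step 6: θ'=-1.7382 (straight) → pose (-4.4400, 5.1780, -1.7382)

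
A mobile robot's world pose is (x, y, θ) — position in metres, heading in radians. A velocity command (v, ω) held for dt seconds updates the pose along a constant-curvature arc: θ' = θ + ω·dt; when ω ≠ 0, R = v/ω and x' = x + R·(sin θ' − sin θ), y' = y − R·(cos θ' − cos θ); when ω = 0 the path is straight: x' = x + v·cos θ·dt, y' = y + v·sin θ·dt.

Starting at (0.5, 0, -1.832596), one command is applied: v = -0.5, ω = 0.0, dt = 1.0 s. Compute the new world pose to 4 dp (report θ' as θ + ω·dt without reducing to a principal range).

(0.6294, 0.4830, -1.8326)

θ' = -1.8326 + 0.0·1.0 = -1.8326
ω = 0 → straight: x' = 0.5 + -0.5·cos(-1.8326)·1.0 = 0.6294
y' = 0 + -0.5·sin(-1.8326)·1.0 = 0.4830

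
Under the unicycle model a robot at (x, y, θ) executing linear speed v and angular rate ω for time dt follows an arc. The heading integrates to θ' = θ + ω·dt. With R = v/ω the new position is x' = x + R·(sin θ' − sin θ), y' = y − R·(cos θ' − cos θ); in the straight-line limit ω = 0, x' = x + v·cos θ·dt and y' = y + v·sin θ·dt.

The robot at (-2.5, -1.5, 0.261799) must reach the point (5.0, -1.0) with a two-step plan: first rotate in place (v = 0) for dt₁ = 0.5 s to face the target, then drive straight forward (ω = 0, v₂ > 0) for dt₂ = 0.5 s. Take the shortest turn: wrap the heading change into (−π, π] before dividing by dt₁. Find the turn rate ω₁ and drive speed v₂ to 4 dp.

heading to target = atan2(-1−-1.5, 5−-2.5) = 0.0666
Δθ = wrap(0.0666 − 0.2618) = -0.1952; ω₁ = Δθ/dt₁ = -0.3905
distance = √((5−-2.5)² + (-1−-1.5)²) = 7.5166; v₂ = distance/dt₂ = 15.0333

ω₁ = -0.3905, v₂ = 15.0333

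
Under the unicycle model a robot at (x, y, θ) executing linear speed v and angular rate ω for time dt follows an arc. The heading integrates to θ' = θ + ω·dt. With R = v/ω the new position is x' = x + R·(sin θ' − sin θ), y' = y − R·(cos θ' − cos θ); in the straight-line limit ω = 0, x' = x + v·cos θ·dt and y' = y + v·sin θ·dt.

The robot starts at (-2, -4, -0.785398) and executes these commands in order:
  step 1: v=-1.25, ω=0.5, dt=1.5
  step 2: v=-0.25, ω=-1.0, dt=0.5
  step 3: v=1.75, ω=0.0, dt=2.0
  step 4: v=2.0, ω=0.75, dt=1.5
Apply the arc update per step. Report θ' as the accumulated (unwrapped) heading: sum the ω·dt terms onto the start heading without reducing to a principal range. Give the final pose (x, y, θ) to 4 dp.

(2.0555, -4.9431, 0.5896)

step 1: θ'=-0.0354 (R=-2.5000) → pose (-3.6793, -3.2693, -0.0354)
step 2: θ'=-0.5354 (R=0.2500) → pose (-3.7980, -3.2345, -0.5354)
step 3: θ'=-0.5354 (straight) → pose (-0.7878, -5.0201, -0.5354)
step 4: θ'=0.5896 (R=2.6667) → pose (2.0555, -4.9431, 0.5896)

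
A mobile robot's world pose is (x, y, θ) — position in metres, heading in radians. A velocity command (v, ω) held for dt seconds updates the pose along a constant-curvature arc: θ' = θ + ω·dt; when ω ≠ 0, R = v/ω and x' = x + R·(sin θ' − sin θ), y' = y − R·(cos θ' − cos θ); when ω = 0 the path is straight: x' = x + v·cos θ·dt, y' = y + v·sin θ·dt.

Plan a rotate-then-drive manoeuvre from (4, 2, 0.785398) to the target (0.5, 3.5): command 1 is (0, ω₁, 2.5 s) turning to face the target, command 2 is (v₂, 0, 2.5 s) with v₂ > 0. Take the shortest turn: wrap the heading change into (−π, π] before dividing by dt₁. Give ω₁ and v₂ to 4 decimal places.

heading to target = atan2(3.5−2, 0.5−4) = 2.7367
Δθ = wrap(2.7367 − 0.7854) = 1.9513; ω₁ = Δθ/dt₁ = 0.7805
distance = √((0.5−4)² + (3.5−2)²) = 3.8079; v₂ = distance/dt₂ = 1.5232

ω₁ = 0.7805, v₂ = 1.5232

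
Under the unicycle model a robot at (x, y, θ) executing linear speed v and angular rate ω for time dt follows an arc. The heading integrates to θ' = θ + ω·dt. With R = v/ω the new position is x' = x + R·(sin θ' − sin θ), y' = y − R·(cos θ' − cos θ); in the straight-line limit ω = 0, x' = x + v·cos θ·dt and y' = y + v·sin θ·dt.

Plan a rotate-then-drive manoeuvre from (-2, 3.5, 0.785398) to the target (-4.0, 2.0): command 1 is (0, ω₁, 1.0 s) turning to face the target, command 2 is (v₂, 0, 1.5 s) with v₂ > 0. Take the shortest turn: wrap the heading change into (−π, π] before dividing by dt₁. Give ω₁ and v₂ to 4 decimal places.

heading to target = atan2(2−3.5, -4−-2) = -2.4981
Δθ = wrap(-2.4981 − 0.7854) = 2.9997; ω₁ = Δθ/dt₁ = 2.9997
distance = √((-4−-2)² + (2−3.5)²) = 2.5000; v₂ = distance/dt₂ = 1.6667

ω₁ = 2.9997, v₂ = 1.6667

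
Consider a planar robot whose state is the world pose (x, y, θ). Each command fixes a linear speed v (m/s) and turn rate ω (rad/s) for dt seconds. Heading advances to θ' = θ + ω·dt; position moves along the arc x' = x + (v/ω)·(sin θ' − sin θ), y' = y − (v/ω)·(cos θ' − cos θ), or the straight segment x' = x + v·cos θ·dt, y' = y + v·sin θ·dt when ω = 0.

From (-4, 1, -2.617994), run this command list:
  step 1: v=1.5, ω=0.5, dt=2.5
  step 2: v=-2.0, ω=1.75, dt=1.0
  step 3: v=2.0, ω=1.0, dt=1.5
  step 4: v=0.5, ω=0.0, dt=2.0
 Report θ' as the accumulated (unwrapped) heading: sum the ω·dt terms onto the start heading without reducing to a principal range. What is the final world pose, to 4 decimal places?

(-6.1318, 2.0482, 1.8820)

step 1: θ'=-1.3680 (R=3.0000) → pose (-5.4385, -2.2023, -1.3680)
step 2: θ'=0.3820 (R=-1.1429) → pose (-6.9840, -1.3720, 0.3820)
step 3: θ'=1.8820 (R=2.0000) → pose (-5.8256, 1.0962, 1.8820)
step 4: θ'=1.8820 (straight) → pose (-6.1318, 2.0482, 1.8820)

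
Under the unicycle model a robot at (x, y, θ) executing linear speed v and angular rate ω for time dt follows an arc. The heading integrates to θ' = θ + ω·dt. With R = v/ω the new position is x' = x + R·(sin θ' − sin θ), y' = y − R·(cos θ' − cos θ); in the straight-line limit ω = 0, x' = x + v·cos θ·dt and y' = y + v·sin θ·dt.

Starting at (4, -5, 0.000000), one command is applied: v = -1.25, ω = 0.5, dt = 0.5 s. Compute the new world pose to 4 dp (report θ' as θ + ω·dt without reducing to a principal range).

θ' = 0.0000 + 0.5·0.5 = 0.2500
R = v/ω = -1.25/0.5 = -2.5000
x' = 4 + -2.5000·(sin 0.2500 − sin 0.0000) = 3.3815
y' = -5 − -2.5000·(cos 0.2500 − cos 0.0000) = -5.0777

(3.3815, -5.0777, 0.2500)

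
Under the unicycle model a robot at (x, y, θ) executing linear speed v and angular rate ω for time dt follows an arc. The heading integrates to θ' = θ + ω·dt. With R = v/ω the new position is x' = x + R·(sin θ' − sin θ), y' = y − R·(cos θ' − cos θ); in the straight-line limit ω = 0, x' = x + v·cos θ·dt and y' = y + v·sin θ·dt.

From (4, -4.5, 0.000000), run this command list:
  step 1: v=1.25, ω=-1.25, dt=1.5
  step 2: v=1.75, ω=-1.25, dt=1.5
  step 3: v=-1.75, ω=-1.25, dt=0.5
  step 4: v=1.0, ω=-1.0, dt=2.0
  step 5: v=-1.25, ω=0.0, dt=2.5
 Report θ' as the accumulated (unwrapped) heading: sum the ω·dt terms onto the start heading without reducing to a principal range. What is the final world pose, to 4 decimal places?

step 1: θ'=-1.8750 (R=-1.0000) → pose (4.9541, -5.7995, -1.8750)
step 2: θ'=-3.7500 (R=-1.4000) → pose (2.8182, -6.5290, -3.7500)
step 3: θ'=-4.3750 (R=1.4000) → pose (3.3391, -7.2143, -4.3750)
step 4: θ'=-6.3750 (R=-1.0000) → pose (4.3744, -5.8875, -6.3750)
step 5: θ'=-6.3750 (straight) → pose (1.2625, -5.6010, -6.3750)

(1.2625, -5.6010, -6.3750)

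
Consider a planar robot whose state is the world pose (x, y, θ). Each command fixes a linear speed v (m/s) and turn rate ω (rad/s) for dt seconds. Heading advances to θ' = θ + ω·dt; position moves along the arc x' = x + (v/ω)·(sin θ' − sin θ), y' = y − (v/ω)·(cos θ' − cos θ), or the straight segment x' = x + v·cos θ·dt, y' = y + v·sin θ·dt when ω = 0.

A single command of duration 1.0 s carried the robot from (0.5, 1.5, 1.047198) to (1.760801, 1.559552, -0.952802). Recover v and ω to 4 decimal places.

v = 1.5000, ω = -2.0000

Δθ = -0.952802 − 1.047198 = -2.000000
ω = Δθ/dt = -2.000000/1.0 = -2.0000
R = Δx/(sin θ' − sin θ) = -0.7500
v = R·ω = -0.7500·-2.0000 = 1.5000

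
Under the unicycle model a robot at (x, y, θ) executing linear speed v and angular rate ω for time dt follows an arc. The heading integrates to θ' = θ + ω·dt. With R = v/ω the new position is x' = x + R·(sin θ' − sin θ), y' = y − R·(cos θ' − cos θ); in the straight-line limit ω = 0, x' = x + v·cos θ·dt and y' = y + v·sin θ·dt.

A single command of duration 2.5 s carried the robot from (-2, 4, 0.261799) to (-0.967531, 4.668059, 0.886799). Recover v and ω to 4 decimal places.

v = 0.5000, ω = 0.2500

Δθ = 0.886799 − 0.261799 = 0.625000
ω = Δθ/dt = 0.625000/2.5 = 0.2500
R = Δx/(sin θ' − sin θ) = 2.0000
v = R·ω = 2.0000·0.2500 = 0.5000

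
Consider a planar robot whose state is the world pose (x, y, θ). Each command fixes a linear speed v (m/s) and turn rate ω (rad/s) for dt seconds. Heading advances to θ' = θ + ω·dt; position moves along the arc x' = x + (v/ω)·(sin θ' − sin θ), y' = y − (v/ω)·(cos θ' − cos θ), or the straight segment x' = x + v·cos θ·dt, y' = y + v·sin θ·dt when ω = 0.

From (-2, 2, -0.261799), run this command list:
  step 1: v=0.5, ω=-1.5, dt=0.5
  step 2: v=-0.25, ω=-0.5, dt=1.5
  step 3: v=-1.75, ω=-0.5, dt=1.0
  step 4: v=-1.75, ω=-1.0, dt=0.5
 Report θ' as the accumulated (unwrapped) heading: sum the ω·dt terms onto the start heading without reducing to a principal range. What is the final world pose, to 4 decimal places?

(-0.4317, 4.2910, -2.7618)

step 1: θ'=-1.0118 (R=-0.3333) → pose (-1.8037, 1.8548, -1.0118)
step 2: θ'=-1.7618 (R=0.5000) → pose (-1.8707, 2.2149, -1.7618)
step 3: θ'=-2.2618 (R=3.5000) → pose (-1.1315, 3.7810, -2.2618)
step 4: θ'=-2.7618 (R=1.7500) → pose (-0.4317, 4.2910, -2.7618)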